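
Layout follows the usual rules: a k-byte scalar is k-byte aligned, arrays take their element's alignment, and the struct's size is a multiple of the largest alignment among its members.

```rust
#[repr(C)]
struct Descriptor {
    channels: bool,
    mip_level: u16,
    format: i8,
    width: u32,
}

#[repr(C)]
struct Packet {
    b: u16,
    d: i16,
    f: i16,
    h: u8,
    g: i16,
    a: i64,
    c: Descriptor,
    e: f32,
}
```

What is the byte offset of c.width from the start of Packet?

Descriptor: 0..1  channels  (1B, 1-aligned); 1..2  -- padding (1B); 2..4  mip_level  (2B, 2-aligned); 4..5  format  (1B, 1-aligned); 5..8  -- padding (3B); 8..12  width  (4B, 4-aligned); sizeof = 12, alignof = 4
0..2  b  (2B, 2-aligned)
2..4  d  (2B, 2-aligned)
4..6  f  (2B, 2-aligned)
6..7  h  (1B, 1-aligned)
7..8  -- padding (1B)
8..10  g  (2B, 2-aligned)
10..16  -- padding (6B)
16..24  a  (8B, 8-aligned)
24..36  c  (12B, 4-aligned)
within Descriptor: width at 8
24 + 8 = 32

32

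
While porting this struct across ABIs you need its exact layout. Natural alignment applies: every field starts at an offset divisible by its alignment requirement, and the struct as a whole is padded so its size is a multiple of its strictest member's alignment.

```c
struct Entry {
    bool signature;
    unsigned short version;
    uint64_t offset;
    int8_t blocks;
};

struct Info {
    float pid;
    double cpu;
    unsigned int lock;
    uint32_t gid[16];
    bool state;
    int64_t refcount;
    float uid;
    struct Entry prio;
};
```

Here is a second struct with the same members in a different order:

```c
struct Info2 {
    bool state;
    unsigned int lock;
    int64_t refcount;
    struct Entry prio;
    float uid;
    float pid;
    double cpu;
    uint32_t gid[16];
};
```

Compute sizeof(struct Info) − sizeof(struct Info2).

Entry: @0: signature [1B, align 1] → 1; +1 pad (align 2); @2: version [2B, align 2] → 4; +4 pad (align 8); @8: offset [8B, align 8] → 16; @16: blocks [1B, align 1] → 17; +7 tail pad (align 8); size 24, align 8
@0: pid [4B, align 4] → 4
+4 pad (align 8)
@8: cpu [8B, align 8] → 16
@16: lock [4B, align 4] → 20
@20: gid [64B, align 4] → 84
@84: state [1B, align 1] → 85
+3 pad (align 8)
@88: refcount [8B, align 8] → 96
@96: uid [4B, align 4] → 100
+4 pad (align 8)
@104: prio [24B, align 8] → 128
size 128, align 8
— Info2 —
@0: state [1B, align 1] → 1
+3 pad (align 4)
@4: lock [4B, align 4] → 8
@8: refcount [8B, align 8] → 16
@16: prio [24B, align 8] → 40
@40: uid [4B, align 4] → 44
@44: pid [4B, align 4] → 48
@48: cpu [8B, align 8] → 56
@56: gid [64B, align 4] → 120
size 120, align 8
128 − 120 = 8

8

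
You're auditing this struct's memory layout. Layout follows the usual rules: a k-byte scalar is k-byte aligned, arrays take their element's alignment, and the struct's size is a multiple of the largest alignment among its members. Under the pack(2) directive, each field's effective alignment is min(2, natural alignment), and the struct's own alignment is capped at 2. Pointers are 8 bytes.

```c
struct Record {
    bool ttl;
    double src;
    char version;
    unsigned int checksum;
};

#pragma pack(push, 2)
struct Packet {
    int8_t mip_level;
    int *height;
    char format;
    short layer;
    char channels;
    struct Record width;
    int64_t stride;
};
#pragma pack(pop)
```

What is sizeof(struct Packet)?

48 bytes

Record: 0..1  ttl  (1B, 1-aligned); 1..8  -- padding (7B); 8..16  src  (8B, 8-aligned); 16..17  version  (1B, 1-aligned); 17..20  -- padding (3B); 20..24  checksum  (4B, 4-aligned); sizeof = 24, alignof = 8
0..1  mip_level  (1B, 1-aligned)
1..2  -- padding (1B)
2..10  height  (8B, 2-aligned)
10..11  format  (1B, 1-aligned)
11..12  -- padding (1B)
12..14  layer  (2B, 2-aligned)
14..15  channels  (1B, 1-aligned)
15..16  -- padding (1B)
16..40  width  (24B, 2-aligned)
40..48  stride  (8B, 2-aligned)
sizeof = 48, alignof = 2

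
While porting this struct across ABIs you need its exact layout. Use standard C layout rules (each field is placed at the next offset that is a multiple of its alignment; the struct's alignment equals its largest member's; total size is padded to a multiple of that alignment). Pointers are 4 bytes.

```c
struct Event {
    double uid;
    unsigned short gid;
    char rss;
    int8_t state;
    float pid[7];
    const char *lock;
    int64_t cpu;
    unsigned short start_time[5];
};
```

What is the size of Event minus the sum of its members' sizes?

10

@0: uid [8B, align 8] → 8
@8: gid [2B, align 2] → 10
@10: rss [1B, align 1] → 11
@11: state [1B, align 1] → 12
@12: pid [28B, align 4] → 40
@40: lock [4B, align 4] → 44
+4 pad (align 8)
@48: cpu [8B, align 8] → 56
@56: start_time [10B, align 2] → 66
+6 tail pad (align 8)
size 72, align 8
data bytes 62, size 72 → padding 10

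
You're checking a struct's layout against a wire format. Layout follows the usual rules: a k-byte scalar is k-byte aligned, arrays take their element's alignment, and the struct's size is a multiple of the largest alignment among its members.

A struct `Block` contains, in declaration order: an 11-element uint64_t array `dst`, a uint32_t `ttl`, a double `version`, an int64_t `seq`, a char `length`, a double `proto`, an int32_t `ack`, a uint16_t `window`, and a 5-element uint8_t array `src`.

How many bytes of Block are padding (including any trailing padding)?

16

dst at 0 (size 88, align 8) → ends 88
ttl at 88 (size 4, align 4) → ends 92
pad 4 to align 8 for version
version at 96 (size 8, align 8) → ends 104
seq at 104 (size 8, align 8) → ends 112
length at 112 (size 1, align 1) → ends 113
pad 7 to align 8 for proto
proto at 120 (size 8, align 8) → ends 128
ack at 128 (size 4, align 4) → ends 132
window at 132 (size 2, align 2) → ends 134
src at 134 (size 5, align 1) → ends 139
tail pad 5 to reach multiple of 8
total 144 bytes, alignment 8
data bytes 128, size 144 → padding 16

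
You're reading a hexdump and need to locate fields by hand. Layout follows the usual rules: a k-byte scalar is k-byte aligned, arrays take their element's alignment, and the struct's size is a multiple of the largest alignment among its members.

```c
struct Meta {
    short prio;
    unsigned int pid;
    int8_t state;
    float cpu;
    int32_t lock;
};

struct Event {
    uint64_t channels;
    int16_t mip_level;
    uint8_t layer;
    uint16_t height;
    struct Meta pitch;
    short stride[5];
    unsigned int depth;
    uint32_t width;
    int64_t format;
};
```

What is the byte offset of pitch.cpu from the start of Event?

28

Meta: 0..2  prio  (2B, 2-aligned); 2..4  -- padding (2B); 4..8  pid  (4B, 4-aligned); 8..9  state  (1B, 1-aligned); 9..12  -- padding (3B); 12..16  cpu  (4B, 4-aligned); 16..20  lock  (4B, 4-aligned); sizeof = 20, alignof = 4
0..8  channels  (8B, 8-aligned)
8..10  mip_level  (2B, 2-aligned)
10..11  layer  (1B, 1-aligned)
11..12  -- padding (1B)
12..14  height  (2B, 2-aligned)
14..16  -- padding (2B)
16..36  pitch  (20B, 4-aligned)
within Meta: cpu at 12
16 + 12 = 28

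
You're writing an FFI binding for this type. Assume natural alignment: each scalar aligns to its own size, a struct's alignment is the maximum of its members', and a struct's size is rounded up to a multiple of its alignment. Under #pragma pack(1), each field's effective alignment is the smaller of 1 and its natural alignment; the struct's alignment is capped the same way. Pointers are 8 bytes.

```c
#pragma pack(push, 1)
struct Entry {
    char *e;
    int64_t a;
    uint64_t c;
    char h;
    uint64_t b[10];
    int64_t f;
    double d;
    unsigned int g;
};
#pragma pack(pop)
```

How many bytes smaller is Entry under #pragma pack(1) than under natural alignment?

11

natural layout:
  0..8  e  (8B, 8-aligned)
  8..16  a  (8B, 8-aligned)
  16..24  c  (8B, 8-aligned)
  24..25  h  (1B, 1-aligned)
  25..32  -- padding (7B)
  32..112  b  (80B, 8-aligned)
  112..120  f  (8B, 8-aligned)
  120..128  d  (8B, 8-aligned)
  128..132  g  (4B, 4-aligned)
  132..136  -- tail padding (4B)
  sizeof = 136, alignof = 8
packed(1) layout:
  0..8  e  (8B, 1-aligned)
  8..16  a  (8B, 1-aligned)
  16..24  c  (8B, 1-aligned)
  24..25  h  (1B, 1-aligned)
  25..105  b  (80B, 1-aligned)
  105..113  f  (8B, 1-aligned)
  113..121  d  (8B, 1-aligned)
  121..125  g  (4B, 1-aligned)
  sizeof = 125, alignof = 1
136 − 125 = 11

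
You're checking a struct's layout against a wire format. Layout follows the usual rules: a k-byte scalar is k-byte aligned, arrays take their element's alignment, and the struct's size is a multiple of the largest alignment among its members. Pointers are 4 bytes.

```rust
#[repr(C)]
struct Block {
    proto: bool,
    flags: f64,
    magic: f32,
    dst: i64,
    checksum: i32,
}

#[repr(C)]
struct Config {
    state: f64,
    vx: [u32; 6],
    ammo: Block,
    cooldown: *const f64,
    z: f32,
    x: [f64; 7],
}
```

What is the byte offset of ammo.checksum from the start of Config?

64

Block: proto at 0 (size 1, align 1) → ends 1; pad 7 to align 8 for flags; flags at 8 (size 8, align 8) → ends 16; magic at 16 (size 4, align 4) → ends 20; pad 4 to align 8 for dst; dst at 24 (size 8, align 8) → ends 32; checksum at 32 (size 4, align 4) → ends 36; tail pad 4 to reach multiple of 8; total 40 bytes, alignment 8
state at 0 (size 8, align 8) → ends 8
vx at 8 (size 24, align 4) → ends 32
ammo at 32 (size 40, align 8) → ends 72
within Block: checksum at 32
32 + 32 = 64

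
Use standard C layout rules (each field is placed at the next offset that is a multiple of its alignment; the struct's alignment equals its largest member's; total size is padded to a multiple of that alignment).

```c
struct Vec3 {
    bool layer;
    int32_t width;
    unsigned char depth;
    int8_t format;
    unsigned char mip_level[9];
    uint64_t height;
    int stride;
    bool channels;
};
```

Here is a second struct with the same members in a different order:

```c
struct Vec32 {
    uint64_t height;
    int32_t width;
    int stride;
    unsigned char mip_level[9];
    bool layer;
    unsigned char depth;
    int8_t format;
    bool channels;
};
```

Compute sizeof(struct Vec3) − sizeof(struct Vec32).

8

@0: layer [1B, align 1] → 1
+3 pad (align 4)
@4: width [4B, align 4] → 8
@8: depth [1B, align 1] → 9
@9: format [1B, align 1] → 10
@10: mip_level [9B, align 1] → 19
+5 pad (align 8)
@24: height [8B, align 8] → 32
@32: stride [4B, align 4] → 36
@36: channels [1B, align 1] → 37
+3 tail pad (align 8)
size 40, align 8
— Vec32 —
@0: height [8B, align 8] → 8
@8: width [4B, align 4] → 12
@12: stride [4B, align 4] → 16
@16: mip_level [9B, align 1] → 25
@25: layer [1B, align 1] → 26
@26: depth [1B, align 1] → 27
@27: format [1B, align 1] → 28
@28: channels [1B, align 1] → 29
+3 tail pad (align 8)
size 32, align 8
40 − 32 = 8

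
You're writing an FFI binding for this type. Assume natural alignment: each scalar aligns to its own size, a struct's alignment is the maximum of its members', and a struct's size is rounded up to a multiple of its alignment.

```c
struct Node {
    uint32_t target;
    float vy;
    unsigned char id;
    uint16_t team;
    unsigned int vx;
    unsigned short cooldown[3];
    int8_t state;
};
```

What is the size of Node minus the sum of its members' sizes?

2

@0: target [4B, align 4] → 4
@4: vy [4B, align 4] → 8
@8: id [1B, align 1] → 9
+1 pad (align 2)
@10: team [2B, align 2] → 12
@12: vx [4B, align 4] → 16
@16: cooldown [6B, align 2] → 22
@22: state [1B, align 1] → 23
+1 tail pad (align 4)
size 24, align 4
data bytes 22, size 24 → padding 2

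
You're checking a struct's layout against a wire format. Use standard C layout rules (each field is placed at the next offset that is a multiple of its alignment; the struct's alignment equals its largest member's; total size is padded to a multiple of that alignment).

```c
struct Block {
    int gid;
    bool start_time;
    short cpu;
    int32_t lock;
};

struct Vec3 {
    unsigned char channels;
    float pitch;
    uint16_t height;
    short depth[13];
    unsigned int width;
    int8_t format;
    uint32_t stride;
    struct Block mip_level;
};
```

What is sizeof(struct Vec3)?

Block: gid at 0 (size 4, align 4) → ends 4; start_time at 4 (size 1, align 1) → ends 5; pad 1 to align 2 for cpu; cpu at 6 (size 2, align 2) → ends 8; lock at 8 (size 4, align 4) → ends 12; total 12 bytes, alignment 4
channels at 0 (size 1, align 1) → ends 1
pad 3 to align 4 for pitch
pitch at 4 (size 4, align 4) → ends 8
height at 8 (size 2, align 2) → ends 10
depth at 10 (size 26, align 2) → ends 36
width at 36 (size 4, align 4) → ends 40
format at 40 (size 1, align 1) → ends 41
pad 3 to align 4 for stride
stride at 44 (size 4, align 4) → ends 48
mip_level at 48 (size 12, align 4) → ends 60
total 60 bytes, alignment 4

60 bytes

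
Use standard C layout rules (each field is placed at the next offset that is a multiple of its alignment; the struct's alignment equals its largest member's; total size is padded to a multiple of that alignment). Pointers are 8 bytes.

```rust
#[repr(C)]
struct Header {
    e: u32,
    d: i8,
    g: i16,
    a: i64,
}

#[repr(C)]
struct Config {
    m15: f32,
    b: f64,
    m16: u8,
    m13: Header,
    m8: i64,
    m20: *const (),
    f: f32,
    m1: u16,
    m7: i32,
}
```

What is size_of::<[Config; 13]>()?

936

Header: e at 0 (size 4, align 4) → ends 4; d at 4 (size 1, align 1) → ends 5; pad 1 to align 2 for g; g at 6 (size 2, align 2) → ends 8; a at 8 (size 8, align 8) → ends 16; total 16 bytes, alignment 8
m15 at 0 (size 4, align 4) → ends 4
pad 4 to align 8 for b
b at 8 (size 8, align 8) → ends 16
m16 at 16 (size 1, align 1) → ends 17
pad 7 to align 8 for m13
m13 at 24 (size 16, align 8) → ends 40
m8 at 40 (size 8, align 8) → ends 48
m20 at 48 (size 8, align 8) → ends 56
f at 56 (size 4, align 4) → ends 60
m1 at 60 (size 2, align 2) → ends 62
pad 2 to align 4 for m7
m7 at 64 (size 4, align 4) → ends 68
tail pad 4 to reach multiple of 8
total 72 bytes, alignment 8
array of 13: 13 × 72 = 936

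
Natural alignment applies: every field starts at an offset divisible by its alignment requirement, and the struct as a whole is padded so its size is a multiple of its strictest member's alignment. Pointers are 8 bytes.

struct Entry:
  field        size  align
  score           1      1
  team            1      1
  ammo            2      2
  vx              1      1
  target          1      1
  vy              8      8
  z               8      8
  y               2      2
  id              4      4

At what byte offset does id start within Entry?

@0: score [1B, align 1] → 1
@1: team [1B, align 1] → 2
@2: ammo [2B, align 2] → 4
@4: vx [1B, align 1] → 5
@5: target [1B, align 1] → 6
+2 pad (align 8)
@8: vy [8B, align 8] → 16
@16: z [8B, align 8] → 24
@24: y [2B, align 2] → 26
+2 pad (align 4)
@28: id [4B, align 4] → 32

28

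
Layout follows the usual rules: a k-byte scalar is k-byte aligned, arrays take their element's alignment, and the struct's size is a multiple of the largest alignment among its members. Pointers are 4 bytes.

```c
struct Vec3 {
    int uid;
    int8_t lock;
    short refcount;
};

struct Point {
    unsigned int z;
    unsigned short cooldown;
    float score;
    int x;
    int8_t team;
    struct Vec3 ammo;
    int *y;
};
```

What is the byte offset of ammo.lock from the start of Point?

24

Vec3: @0: uid [4B, align 4] → 4; @4: lock [1B, align 1] → 5; +1 pad (align 2); @6: refcount [2B, align 2] → 8; size 8, align 4
@0: z [4B, align 4] → 4
@4: cooldown [2B, align 2] → 6
+2 pad (align 4)
@8: score [4B, align 4] → 12
@12: x [4B, align 4] → 16
@16: team [1B, align 1] → 17
+3 pad (align 4)
@20: ammo [8B, align 4] → 28
within Vec3: lock at 4
20 + 4 = 24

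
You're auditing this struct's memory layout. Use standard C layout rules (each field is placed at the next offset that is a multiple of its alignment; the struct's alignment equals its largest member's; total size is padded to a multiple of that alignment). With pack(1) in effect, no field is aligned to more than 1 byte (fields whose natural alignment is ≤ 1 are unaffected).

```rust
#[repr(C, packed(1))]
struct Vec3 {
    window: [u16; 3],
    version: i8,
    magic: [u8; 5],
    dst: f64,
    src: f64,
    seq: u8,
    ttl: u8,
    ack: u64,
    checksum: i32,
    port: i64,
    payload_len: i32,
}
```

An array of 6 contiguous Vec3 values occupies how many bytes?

324

window at 0 (size 6, align 1) → ends 6
version at 6 (size 1, align 1) → ends 7
magic at 7 (size 5, align 1) → ends 12
dst at 12 (size 8, align 1) → ends 20
src at 20 (size 8, align 1) → ends 28
seq at 28 (size 1, align 1) → ends 29
ttl at 29 (size 1, align 1) → ends 30
ack at 30 (size 8, align 1) → ends 38
checksum at 38 (size 4, align 1) → ends 42
port at 42 (size 8, align 1) → ends 50
payload_len at 50 (size 4, align 1) → ends 54
total 54 bytes, alignment 1
array of 6: 6 × 54 = 324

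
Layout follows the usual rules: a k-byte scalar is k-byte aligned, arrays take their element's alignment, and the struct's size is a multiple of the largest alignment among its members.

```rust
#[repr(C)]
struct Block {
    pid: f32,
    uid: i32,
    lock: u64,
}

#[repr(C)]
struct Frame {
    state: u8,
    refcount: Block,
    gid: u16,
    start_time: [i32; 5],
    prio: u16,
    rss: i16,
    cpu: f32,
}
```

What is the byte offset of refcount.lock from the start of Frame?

16

Block: pid at 0 (size 4, align 4) → ends 4; uid at 4 (size 4, align 4) → ends 8; lock at 8 (size 8, align 8) → ends 16; total 16 bytes, alignment 8
state at 0 (size 1, align 1) → ends 1
pad 7 to align 8 for refcount
refcount at 8 (size 16, align 8) → ends 24
within Block: lock at 8
8 + 8 = 16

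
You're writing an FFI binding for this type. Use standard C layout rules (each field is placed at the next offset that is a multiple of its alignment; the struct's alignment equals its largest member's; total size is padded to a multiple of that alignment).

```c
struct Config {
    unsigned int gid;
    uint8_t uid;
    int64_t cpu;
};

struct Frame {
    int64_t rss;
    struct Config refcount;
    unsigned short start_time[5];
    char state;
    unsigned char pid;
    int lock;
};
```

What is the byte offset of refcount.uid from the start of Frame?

12

Config: 0..4  gid  (4B, 4-aligned); 4..5  uid  (1B, 1-aligned); 5..8  -- padding (3B); 8..16  cpu  (8B, 8-aligned); sizeof = 16, alignof = 8
0..8  rss  (8B, 8-aligned)
8..24  refcount  (16B, 8-aligned)
within Config: uid at 4
8 + 4 = 12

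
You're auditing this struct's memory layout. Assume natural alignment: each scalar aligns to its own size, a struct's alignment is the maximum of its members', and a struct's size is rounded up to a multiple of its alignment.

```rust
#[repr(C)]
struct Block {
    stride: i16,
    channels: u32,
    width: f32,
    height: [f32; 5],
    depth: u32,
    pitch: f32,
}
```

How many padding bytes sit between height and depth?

0

0..2  stride  (2B, 2-aligned)
2..4  -- padding (2B)
4..8  channels  (4B, 4-aligned)
8..12  width  (4B, 4-aligned)
12..32  height  (20B, 4-aligned)
32..36  depth  (4B, 4-aligned)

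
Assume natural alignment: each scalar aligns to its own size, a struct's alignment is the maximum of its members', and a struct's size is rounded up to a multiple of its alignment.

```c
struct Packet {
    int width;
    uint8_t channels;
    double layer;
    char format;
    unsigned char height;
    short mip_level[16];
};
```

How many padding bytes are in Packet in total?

width at 0 (size 4, align 4) → ends 4
channels at 4 (size 1, align 1) → ends 5
pad 3 to align 8 for layer
layer at 8 (size 8, align 8) → ends 16
format at 16 (size 1, align 1) → ends 17
height at 17 (size 1, align 1) → ends 18
mip_level at 18 (size 32, align 2) → ends 50
tail pad 6 to reach multiple of 8
total 56 bytes, alignment 8
data bytes 47, size 56 → padding 9

9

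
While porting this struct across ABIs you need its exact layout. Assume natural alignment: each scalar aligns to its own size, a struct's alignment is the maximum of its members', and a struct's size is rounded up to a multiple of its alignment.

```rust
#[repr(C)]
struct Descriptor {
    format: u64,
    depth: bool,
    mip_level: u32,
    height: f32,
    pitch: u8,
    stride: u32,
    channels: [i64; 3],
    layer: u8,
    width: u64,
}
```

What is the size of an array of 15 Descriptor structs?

0..8  format  (8B, 8-aligned)
8..9  depth  (1B, 1-aligned)
9..12  -- padding (3B)
12..16  mip_level  (4B, 4-aligned)
16..20  height  (4B, 4-aligned)
20..21  pitch  (1B, 1-aligned)
21..24  -- padding (3B)
24..28  stride  (4B, 4-aligned)
28..32  -- padding (4B)
32..56  channels  (24B, 8-aligned)
56..57  layer  (1B, 1-aligned)
57..64  -- padding (7B)
64..72  width  (8B, 8-aligned)
sizeof = 72, alignof = 8
array of 15: 15 × 72 = 1080

1080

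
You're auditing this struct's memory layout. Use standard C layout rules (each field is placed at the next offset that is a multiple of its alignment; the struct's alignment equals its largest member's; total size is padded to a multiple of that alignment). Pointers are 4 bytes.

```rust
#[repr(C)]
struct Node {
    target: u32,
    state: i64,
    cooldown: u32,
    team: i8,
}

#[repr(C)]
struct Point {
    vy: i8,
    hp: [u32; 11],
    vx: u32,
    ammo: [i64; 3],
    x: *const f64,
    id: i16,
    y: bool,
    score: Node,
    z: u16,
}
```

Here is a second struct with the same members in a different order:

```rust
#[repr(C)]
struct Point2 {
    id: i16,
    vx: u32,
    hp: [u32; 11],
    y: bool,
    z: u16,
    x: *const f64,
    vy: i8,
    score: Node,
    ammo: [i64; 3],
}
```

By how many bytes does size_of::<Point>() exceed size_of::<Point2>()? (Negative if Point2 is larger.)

8

Node: target at 0 (size 4, align 4) → ends 4; pad 4 to align 8 for state; state at 8 (size 8, align 8) → ends 16; cooldown at 16 (size 4, align 4) → ends 20; team at 20 (size 1, align 1) → ends 21; tail pad 3 to reach multiple of 8; total 24 bytes, alignment 8
vy at 0 (size 1, align 1) → ends 1
pad 3 to align 4 for hp
hp at 4 (size 44, align 4) → ends 48
vx at 48 (size 4, align 4) → ends 52
pad 4 to align 8 for ammo
ammo at 56 (size 24, align 8) → ends 80
x at 80 (size 4, align 4) → ends 84
id at 84 (size 2, align 2) → ends 86
y at 86 (size 1, align 1) → ends 87
pad 1 to align 8 for score
score at 88 (size 24, align 8) → ends 112
z at 112 (size 2, align 2) → ends 114
tail pad 6 to reach multiple of 8
total 120 bytes, alignment 8
— Point2 —
id at 0 (size 2, align 2) → ends 2
pad 2 to align 4 for vx
vx at 4 (size 4, align 4) → ends 8
hp at 8 (size 44, align 4) → ends 52
y at 52 (size 1, align 1) → ends 53
pad 1 to align 2 for z
z at 54 (size 2, align 2) → ends 56
x at 56 (size 4, align 4) → ends 60
vy at 60 (size 1, align 1) → ends 61
pad 3 to align 8 for score
score at 64 (size 24, align 8) → ends 88
ammo at 88 (size 24, align 8) → ends 112
total 112 bytes, alignment 8
120 − 112 = 8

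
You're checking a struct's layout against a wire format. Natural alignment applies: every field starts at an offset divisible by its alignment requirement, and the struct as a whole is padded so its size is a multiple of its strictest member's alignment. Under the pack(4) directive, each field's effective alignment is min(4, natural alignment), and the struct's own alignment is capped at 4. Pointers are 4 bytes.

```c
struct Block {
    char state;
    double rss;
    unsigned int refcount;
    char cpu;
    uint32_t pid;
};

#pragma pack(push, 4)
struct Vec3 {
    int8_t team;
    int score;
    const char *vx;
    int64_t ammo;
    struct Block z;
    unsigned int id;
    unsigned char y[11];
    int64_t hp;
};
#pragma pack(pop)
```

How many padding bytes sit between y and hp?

Block: 0..1  state  (1B, 1-aligned); 1..8  -- padding (7B); 8..16  rss  (8B, 8-aligned); 16..20  refcount  (4B, 4-aligned); 20..21  cpu  (1B, 1-aligned); 21..24  -- padding (3B); 24..28  pid  (4B, 4-aligned); 28..32  -- tail padding (4B); sizeof = 32, alignof = 8
0..1  team  (1B, 1-aligned)
1..4  -- padding (3B)
4..8  score  (4B, 4-aligned)
8..12  vx  (4B, 4-aligned)
12..20  ammo  (8B, 4-aligned)
20..52  z  (32B, 4-aligned)
52..56  id  (4B, 4-aligned)
56..67  y  (11B, 1-aligned)
67..68  -- padding (1B)
68..76  hp  (8B, 4-aligned)

1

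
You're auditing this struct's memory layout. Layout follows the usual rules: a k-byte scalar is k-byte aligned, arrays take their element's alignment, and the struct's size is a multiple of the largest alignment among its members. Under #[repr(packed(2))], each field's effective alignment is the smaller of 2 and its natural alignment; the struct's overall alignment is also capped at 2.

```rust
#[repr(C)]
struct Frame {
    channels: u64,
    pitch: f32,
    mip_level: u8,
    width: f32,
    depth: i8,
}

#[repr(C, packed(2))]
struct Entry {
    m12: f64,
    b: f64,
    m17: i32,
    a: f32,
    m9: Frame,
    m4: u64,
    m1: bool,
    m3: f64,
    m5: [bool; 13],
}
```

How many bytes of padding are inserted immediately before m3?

1

Frame: channels at 0 (size 8, align 8) → ends 8; pitch at 8 (size 4, align 4) → ends 12; mip_level at 12 (size 1, align 1) → ends 13; pad 3 to align 4 for width; width at 16 (size 4, align 4) → ends 20; depth at 20 (size 1, align 1) → ends 21; tail pad 3 to reach multiple of 8; total 24 bytes, alignment 8
m12 at 0 (size 8, align 2) → ends 8
b at 8 (size 8, align 2) → ends 16
m17 at 16 (size 4, align 2) → ends 20
a at 20 (size 4, align 2) → ends 24
m9 at 24 (size 24, align 2) → ends 48
m4 at 48 (size 8, align 2) → ends 56
m1 at 56 (size 1, align 1) → ends 57
pad 1 to align 2 for m3
m3 at 58 (size 8, align 2) → ends 66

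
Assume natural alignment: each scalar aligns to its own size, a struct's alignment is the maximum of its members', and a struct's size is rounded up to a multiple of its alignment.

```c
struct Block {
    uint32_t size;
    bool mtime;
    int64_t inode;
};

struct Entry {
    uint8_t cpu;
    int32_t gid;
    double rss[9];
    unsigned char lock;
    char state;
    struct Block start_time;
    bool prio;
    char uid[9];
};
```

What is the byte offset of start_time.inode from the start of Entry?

96

Block: 0..4  size  (4B, 4-aligned); 4..5  mtime  (1B, 1-aligned); 5..8  -- padding (3B); 8..16  inode  (8B, 8-aligned); sizeof = 16, alignof = 8
0..1  cpu  (1B, 1-aligned)
1..4  -- padding (3B)
4..8  gid  (4B, 4-aligned)
8..80  rss  (72B, 8-aligned)
80..81  lock  (1B, 1-aligned)
81..82  state  (1B, 1-aligned)
82..88  -- padding (6B)
88..104  start_time  (16B, 8-aligned)
within Block: inode at 8
88 + 8 = 96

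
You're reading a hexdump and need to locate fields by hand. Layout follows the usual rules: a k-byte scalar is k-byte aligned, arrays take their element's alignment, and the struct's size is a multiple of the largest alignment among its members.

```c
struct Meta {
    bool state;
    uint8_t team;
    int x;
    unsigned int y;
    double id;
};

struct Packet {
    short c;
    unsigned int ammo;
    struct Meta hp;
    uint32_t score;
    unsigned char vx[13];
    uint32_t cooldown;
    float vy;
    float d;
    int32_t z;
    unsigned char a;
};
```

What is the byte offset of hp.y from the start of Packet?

Meta: @0: state [1B, align 1] → 1; @1: team [1B, align 1] → 2; +2 pad (align 4); @4: x [4B, align 4] → 8; @8: y [4B, align 4] → 12; +4 pad (align 8); @16: id [8B, align 8] → 24; size 24, align 8
@0: c [2B, align 2] → 2
+2 pad (align 4)
@4: ammo [4B, align 4] → 8
@8: hp [24B, align 8] → 32
within Meta: y at 8
8 + 8 = 16

16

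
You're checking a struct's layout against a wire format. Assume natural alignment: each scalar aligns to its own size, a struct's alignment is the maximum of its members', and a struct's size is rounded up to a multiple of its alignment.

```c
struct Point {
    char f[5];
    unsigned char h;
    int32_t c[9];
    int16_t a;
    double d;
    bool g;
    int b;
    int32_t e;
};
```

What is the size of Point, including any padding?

@0: f [5B, align 1] → 5
@5: h [1B, align 1] → 6
+2 pad (align 4)
@8: c [36B, align 4] → 44
@44: a [2B, align 2] → 46
+2 pad (align 8)
@48: d [8B, align 8] → 56
@56: g [1B, align 1] → 57
+3 pad (align 4)
@60: b [4B, align 4] → 64
@64: e [4B, align 4] → 68
+4 tail pad (align 8)
size 72, align 8

72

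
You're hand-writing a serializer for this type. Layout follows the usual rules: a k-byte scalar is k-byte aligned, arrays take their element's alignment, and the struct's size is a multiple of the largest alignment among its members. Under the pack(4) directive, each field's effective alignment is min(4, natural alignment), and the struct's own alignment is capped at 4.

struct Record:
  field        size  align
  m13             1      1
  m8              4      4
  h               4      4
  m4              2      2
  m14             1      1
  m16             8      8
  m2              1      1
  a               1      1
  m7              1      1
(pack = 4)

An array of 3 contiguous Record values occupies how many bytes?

0..1  m13  (1B, 1-aligned)
1..4  -- padding (3B)
4..8  m8  (4B, 4-aligned)
8..12  h  (4B, 4-aligned)
12..14  m4  (2B, 2-aligned)
14..15  m14  (1B, 1-aligned)
15..16  -- padding (1B)
16..24  m16  (8B, 4-aligned)
24..25  m2  (1B, 1-aligned)
25..26  a  (1B, 1-aligned)
26..27  m7  (1B, 1-aligned)
27..28  -- tail padding (1B)
sizeof = 28, alignof = 4
array of 3: 3 × 28 = 84

84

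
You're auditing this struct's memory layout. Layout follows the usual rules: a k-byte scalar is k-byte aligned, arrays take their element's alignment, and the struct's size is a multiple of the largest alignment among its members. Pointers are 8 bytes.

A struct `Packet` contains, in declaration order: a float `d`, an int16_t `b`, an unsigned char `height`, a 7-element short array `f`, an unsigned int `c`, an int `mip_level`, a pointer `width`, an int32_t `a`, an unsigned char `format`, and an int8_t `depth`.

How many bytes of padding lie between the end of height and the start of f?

1

@0: d [4B, align 4] → 4
@4: b [2B, align 2] → 6
@6: height [1B, align 1] → 7
+1 pad (align 2)
@8: f [14B, align 2] → 22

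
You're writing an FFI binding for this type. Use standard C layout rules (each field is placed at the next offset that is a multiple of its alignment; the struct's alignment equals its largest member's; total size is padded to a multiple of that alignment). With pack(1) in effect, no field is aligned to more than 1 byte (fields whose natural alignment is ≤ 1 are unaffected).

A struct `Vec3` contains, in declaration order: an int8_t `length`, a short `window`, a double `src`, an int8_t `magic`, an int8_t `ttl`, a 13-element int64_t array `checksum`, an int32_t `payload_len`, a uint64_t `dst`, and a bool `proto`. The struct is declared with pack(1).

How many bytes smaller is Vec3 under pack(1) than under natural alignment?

22

natural layout:
  0..1  length  (1B, 1-aligned)
  1..2  -- padding (1B)
  2..4  window  (2B, 2-aligned)
  4..8  -- padding (4B)
  8..16  src  (8B, 8-aligned)
  16..17  magic  (1B, 1-aligned)
  17..18  ttl  (1B, 1-aligned)
  18..24  -- padding (6B)
  24..128  checksum  (104B, 8-aligned)
  128..132  payload_len  (4B, 4-aligned)
  132..136  -- padding (4B)
  136..144  dst  (8B, 8-aligned)
  144..145  proto  (1B, 1-aligned)
  145..152  -- tail padding (7B)
  sizeof = 152, alignof = 8
packed(1) layout:
  0..1  length  (1B, 1-aligned)
  1..3  window  (2B, 1-aligned)
  3..11  src  (8B, 1-aligned)
  11..12  magic  (1B, 1-aligned)
  12..13  ttl  (1B, 1-aligned)
  13..117  checksum  (104B, 1-aligned)
  117..121  payload_len  (4B, 1-aligned)
  121..129  dst  (8B, 1-aligned)
  129..130  proto  (1B, 1-aligned)
  sizeof = 130, alignof = 1
152 − 130 = 22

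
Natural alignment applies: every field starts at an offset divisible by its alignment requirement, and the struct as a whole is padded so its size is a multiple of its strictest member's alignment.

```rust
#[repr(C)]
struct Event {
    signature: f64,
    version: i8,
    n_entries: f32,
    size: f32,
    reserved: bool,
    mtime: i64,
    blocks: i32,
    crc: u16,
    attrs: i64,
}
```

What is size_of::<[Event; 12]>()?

576

signature at 0 (size 8, align 8) → ends 8
version at 8 (size 1, align 1) → ends 9
pad 3 to align 4 for n_entries
n_entries at 12 (size 4, align 4) → ends 16
size at 16 (size 4, align 4) → ends 20
reserved at 20 (size 1, align 1) → ends 21
pad 3 to align 8 for mtime
mtime at 24 (size 8, align 8) → ends 32
blocks at 32 (size 4, align 4) → ends 36
crc at 36 (size 2, align 2) → ends 38
pad 2 to align 8 for attrs
attrs at 40 (size 8, align 8) → ends 48
total 48 bytes, alignment 8
array of 12: 12 × 48 = 576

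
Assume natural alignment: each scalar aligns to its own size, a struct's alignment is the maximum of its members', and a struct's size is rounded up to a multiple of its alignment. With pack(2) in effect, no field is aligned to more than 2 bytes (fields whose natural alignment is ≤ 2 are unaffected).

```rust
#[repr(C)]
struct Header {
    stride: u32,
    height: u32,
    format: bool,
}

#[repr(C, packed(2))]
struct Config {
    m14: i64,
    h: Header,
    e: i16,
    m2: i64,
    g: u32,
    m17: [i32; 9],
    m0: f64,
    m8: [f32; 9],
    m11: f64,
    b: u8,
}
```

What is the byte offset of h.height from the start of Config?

Header: stride at 0 (size 4, align 4) → ends 4; height at 4 (size 4, align 4) → ends 8; format at 8 (size 1, align 1) → ends 9; tail pad 3 to reach multiple of 4; total 12 bytes, alignment 4
m14 at 0 (size 8, align 2) → ends 8
h at 8 (size 12, align 2) → ends 20
within Header: height at 4
8 + 4 = 12

12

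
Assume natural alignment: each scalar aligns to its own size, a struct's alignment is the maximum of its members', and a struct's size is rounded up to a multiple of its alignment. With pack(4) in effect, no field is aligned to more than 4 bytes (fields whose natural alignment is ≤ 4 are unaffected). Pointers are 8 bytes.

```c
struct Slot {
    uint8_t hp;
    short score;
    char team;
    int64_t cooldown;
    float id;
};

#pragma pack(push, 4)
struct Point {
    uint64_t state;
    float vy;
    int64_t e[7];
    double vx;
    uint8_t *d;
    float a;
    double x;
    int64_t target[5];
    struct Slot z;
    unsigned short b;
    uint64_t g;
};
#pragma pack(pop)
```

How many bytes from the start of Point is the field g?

164

Slot: 0..1  hp  (1B, 1-aligned); 1..2  -- padding (1B); 2..4  score  (2B, 2-aligned); 4..5  team  (1B, 1-aligned); 5..8  -- padding (3B); 8..16  cooldown  (8B, 8-aligned); 16..20  id  (4B, 4-aligned); 20..24  -- tail padding (4B); sizeof = 24, alignof = 8
0..8  state  (8B, 4-aligned)
8..12  vy  (4B, 4-aligned)
12..68  e  (56B, 4-aligned)
68..76  vx  (8B, 4-aligned)
76..84  d  (8B, 4-aligned)
84..88  a  (4B, 4-aligned)
88..96  x  (8B, 4-aligned)
96..136  target  (40B, 4-aligned)
136..160  z  (24B, 4-aligned)
160..162  b  (2B, 2-aligned)
162..164  -- padding (2B)
164..172  g  (8B, 4-aligned)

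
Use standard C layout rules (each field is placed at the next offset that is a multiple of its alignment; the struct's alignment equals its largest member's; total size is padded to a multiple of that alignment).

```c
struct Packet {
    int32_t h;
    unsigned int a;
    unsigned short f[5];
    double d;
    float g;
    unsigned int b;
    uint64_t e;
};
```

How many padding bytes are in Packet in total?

6

0..4  h  (4B, 4-aligned)
4..8  a  (4B, 4-aligned)
8..18  f  (10B, 2-aligned)
18..24  -- padding (6B)
24..32  d  (8B, 8-aligned)
32..36  g  (4B, 4-aligned)
36..40  b  (4B, 4-aligned)
40..48  e  (8B, 8-aligned)
sizeof = 48, alignof = 8
data bytes 42, size 48 → padding 6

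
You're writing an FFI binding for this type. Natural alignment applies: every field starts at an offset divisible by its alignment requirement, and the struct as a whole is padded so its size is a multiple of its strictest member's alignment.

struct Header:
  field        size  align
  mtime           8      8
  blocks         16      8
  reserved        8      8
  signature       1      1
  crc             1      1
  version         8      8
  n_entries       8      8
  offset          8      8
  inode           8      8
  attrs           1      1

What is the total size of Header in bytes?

80

0..8  mtime  (8B, 8-aligned)
8..24  blocks  (16B, 8-aligned)
24..32  reserved  (8B, 8-aligned)
32..33  signature  (1B, 1-aligned)
33..34  crc  (1B, 1-aligned)
34..40  -- padding (6B)
40..48  version  (8B, 8-aligned)
48..56  n_entries  (8B, 8-aligned)
56..64  offset  (8B, 8-aligned)
64..72  inode  (8B, 8-aligned)
72..73  attrs  (1B, 1-aligned)
73..80  -- tail padding (7B)
sizeof = 80, alignof = 8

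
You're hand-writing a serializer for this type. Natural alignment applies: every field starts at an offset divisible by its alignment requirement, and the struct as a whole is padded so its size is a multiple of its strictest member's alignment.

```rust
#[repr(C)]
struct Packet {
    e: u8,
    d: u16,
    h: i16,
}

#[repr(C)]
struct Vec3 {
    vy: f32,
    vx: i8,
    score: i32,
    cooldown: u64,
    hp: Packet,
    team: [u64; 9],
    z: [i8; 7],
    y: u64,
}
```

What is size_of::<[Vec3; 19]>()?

2280

Packet: 0..1  e  (1B, 1-aligned); 1..2  -- padding (1B); 2..4  d  (2B, 2-aligned); 4..6  h  (2B, 2-aligned); sizeof = 6, alignof = 2
0..4  vy  (4B, 4-aligned)
4..5  vx  (1B, 1-aligned)
5..8  -- padding (3B)
8..12  score  (4B, 4-aligned)
12..16  -- padding (4B)
16..24  cooldown  (8B, 8-aligned)
24..30  hp  (6B, 2-aligned)
30..32  -- padding (2B)
32..104  team  (72B, 8-aligned)
104..111  z  (7B, 1-aligned)
111..112  -- padding (1B)
112..120  y  (8B, 8-aligned)
sizeof = 120, alignof = 8
array of 19: 19 × 120 = 2280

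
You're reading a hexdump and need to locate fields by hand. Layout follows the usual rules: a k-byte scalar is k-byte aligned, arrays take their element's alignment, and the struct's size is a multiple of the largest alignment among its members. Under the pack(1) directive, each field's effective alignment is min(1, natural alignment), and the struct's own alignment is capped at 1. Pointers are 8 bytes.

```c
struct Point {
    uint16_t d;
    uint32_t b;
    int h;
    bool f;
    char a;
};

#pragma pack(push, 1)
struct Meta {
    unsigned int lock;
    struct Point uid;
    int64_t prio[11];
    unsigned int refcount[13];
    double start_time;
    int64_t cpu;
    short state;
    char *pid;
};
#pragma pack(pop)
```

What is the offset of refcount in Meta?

Point: d at 0 (size 2, align 2) → ends 2; pad 2 to align 4 for b; b at 4 (size 4, align 4) → ends 8; h at 8 (size 4, align 4) → ends 12; f at 12 (size 1, align 1) → ends 13; a at 13 (size 1, align 1) → ends 14; tail pad 2 to reach multiple of 4; total 16 bytes, alignment 4
lock at 0 (size 4, align 1) → ends 4
uid at 4 (size 16, align 1) → ends 20
prio at 20 (size 88, align 1) → ends 108
refcount at 108 (size 52, align 1) → ends 160

108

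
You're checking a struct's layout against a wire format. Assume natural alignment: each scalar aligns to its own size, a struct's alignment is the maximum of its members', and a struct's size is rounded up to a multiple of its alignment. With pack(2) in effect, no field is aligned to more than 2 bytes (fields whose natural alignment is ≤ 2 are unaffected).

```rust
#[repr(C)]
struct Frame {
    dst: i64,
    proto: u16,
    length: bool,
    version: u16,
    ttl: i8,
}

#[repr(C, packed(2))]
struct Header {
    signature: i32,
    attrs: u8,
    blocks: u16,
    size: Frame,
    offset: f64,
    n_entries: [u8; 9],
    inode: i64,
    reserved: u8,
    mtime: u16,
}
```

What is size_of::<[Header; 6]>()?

324

Frame: @0: dst [8B, align 8] → 8; @8: proto [2B, align 2] → 10; @10: length [1B, align 1] → 11; +1 pad (align 2); @12: version [2B, align 2] → 14; @14: ttl [1B, align 1] → 15; +1 tail pad (align 8); size 16, align 8
@0: signature [4B, align 2] → 4
@4: attrs [1B, align 1] → 5
+1 pad (align 2)
@6: blocks [2B, align 2] → 8
@8: size [16B, align 2] → 24
@24: offset [8B, align 2] → 32
@32: n_entries [9B, align 1] → 41
+1 pad (align 2)
@42: inode [8B, align 2] → 50
@50: reserved [1B, align 1] → 51
+1 pad (align 2)
@52: mtime [2B, align 2] → 54
size 54, align 2
array of 6: 6 × 54 = 324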